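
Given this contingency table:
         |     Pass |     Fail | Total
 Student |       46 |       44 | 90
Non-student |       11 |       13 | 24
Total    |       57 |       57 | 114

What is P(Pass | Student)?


P(Pass | Student) = 46/(46+44) = 46/90 = 23/45

P(Pass|Student) = 23/45 ≈ 51.11%


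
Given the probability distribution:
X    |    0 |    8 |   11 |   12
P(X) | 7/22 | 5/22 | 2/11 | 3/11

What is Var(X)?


E[X] = 78/11
E[X²] = 834/11
Var(X) = E[X²] - (E[X])² = 834/11 - 6084/121 = 3090/121

Var(X) = 3090/121 ≈ 25.5372


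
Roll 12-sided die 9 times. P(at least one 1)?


P(no 1)^9 = (11/12)^9 = 2357947691/5159780352
P(≥1) = 1 - 2357947691/5159780352 = 2801832661/5159780352

P = 2801832661/5159780352 ≈ 54.30%


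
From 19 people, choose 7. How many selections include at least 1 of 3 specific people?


Complement: C(19,7) - C(16,7) = 50388 - 11440 = 38948

38948


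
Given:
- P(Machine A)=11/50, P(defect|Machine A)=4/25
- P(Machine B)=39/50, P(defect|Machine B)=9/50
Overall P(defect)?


P(B) = Σ P(B|Aᵢ)×P(Aᵢ)
  4/25×11/50 = 22/625
  9/50×39/50 = 351/2500
Sum = 439/2500

P(defect) = 439/2500 ≈ 17.56%


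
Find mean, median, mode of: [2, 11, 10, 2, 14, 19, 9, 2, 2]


Sorted: [2, 2, 2, 2, 9, 10, 11, 14, 19]
Mean = 71/9
Median = 9
Freq: {2: 4, 11: 1, 10: 1, 14: 1, 19: 1, 9: 1}
Mode: [2]

Mean=71/9, Median=9, Mode=2


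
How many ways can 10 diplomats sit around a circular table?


Circular arrangements of 10 distinct objects: fix one position to break rotational symmetry.
(n-1)! = 9! = 362880

362880


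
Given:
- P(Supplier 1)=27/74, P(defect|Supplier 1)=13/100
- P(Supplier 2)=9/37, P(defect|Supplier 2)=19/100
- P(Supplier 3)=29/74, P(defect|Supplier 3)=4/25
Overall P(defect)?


P(B) = Σ P(B|Aᵢ)×P(Aᵢ)
  13/100×27/74 = 351/7400
  19/100×9/37 = 171/3700
  4/25×29/74 = 58/925
Sum = 1157/7400

P(defect) = 1157/7400 ≈ 15.64%


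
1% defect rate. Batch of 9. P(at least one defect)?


P(all good) = (99/100)^9 = 913517247483640899/1000000000000000000
P(≥1 defect) = 86482752516359101/1000000000000000000

P = 86482752516359101/1000000000000000000 ≈ 8.65%


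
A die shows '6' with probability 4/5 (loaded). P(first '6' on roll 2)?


Geometric: P(X=2) = (1-p)^(k-1)×p = (1/5)^1×4/5 = 4/25

P(X=2) = 4/25 ≈ 16.00%


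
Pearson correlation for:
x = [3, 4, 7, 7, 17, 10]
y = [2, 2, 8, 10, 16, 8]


n=6, Σx=48, Σy=46, Σxy=492, Σx²=512, Σy²=492
r = (6×492 - 48×46)/√((6×512 - 48²)(6×492 - 46²))
= 744/√(768×836) = 744/√642048 ≈ 744/801.2790 ≈ 0.9285

r ≈ 0.9285


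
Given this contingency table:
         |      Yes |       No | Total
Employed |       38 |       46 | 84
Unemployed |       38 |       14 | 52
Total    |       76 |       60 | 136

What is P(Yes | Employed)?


P(Yes | Employed) = 38/(38+46) = 38/84 = 19/42

P(Yes|Employed) = 19/42 ≈ 45.24%


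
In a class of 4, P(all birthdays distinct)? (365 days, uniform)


P(all different) = Π(365-i)/365 for i=0..3
= (365/365)×(364/365)×...×(362/365)
= 0.983644

P ≈ 0.9836 ≈ 98.36%


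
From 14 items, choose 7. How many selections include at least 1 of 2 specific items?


Complement: C(14,7) - C(12,7) = 3432 - 792 = 2640

2640


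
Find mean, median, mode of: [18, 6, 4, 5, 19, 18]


Sorted: [4, 5, 6, 18, 18, 19]
Mean = 70/6 = 35/3
Median = 12
Freq: {18: 2, 6: 1, 4: 1, 5: 1, 19: 1}
Mode: [18]

Mean=35/3, Median=12, Mode=18


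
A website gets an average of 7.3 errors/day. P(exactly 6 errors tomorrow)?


Poisson(λ=7.3): P(X=6) = e^(-λ)×λ^k/k!
= e^(-7.3) × 7.3^6 / 6!
≈ 0.0006755387752 × 151334.226289 / 720 ≈ 0.141989

P(X=6) ≈ 0.141989 ≈ 14.20%


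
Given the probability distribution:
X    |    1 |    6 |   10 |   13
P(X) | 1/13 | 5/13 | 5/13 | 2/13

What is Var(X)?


E[X] = 107/13
E[X²] = 1019/13
Var(X) = E[X²] - (E[X])² = 1019/13 - 11449/169 = 1798/169

Var(X) = 1798/169 ≈ 10.6391


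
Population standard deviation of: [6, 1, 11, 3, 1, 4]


Mean = 26/6 = 13/3
  (6-13/3)²=25/9
  (1-13/3)²=100/9
  (11-13/3)²=400/9
  (3-13/3)²=16/9
  (1-13/3)²=100/9
  (4-13/3)²=1/9
Σ(x-μ)² = 214/3
σ² = (214/3)/6 = 107/9

σ = √(107/9) ≈ 3.4480


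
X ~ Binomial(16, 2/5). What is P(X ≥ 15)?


P(X ≥ 15) = Σ P(X=i) for i=15..16
P(X=15) = 1572864/152587890625
P(X=16) = 65536/152587890625
Sum = 65536/6103515625

P(X ≥ 15) = 65536/6103515625 ≈ 0.00%


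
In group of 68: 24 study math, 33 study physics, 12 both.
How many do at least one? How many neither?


|A∪B| = 24+33-12 = 45
Neither = 68-45 = 23

At least one: 45; Neither: 23


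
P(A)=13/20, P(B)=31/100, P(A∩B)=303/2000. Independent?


P(A)×P(B) = 403/2000
P(A∩B) = 303/2000
Not equal → NOT independent

No, not independent


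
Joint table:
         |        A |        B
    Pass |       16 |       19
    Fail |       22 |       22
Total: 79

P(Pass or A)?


P(Pass∨A) = P(Pass) + P(A) - P(Pass∧A)
= (35 + 38 - 16)/79 = 57/79

P = 57/79 ≈ 72.15%


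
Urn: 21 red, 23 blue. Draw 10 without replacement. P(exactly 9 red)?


Hypergeometric: C(21,9)×C(23,1)/C(44,10)
= 293930×23/2481256778 = 1955/717541

P(X=9) = 1955/717541 ≈ 0.27%


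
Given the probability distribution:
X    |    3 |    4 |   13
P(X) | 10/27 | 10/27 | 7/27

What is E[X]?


E[X] = Σ x·P(X=x)
= (3)×(10/27) + (4)×(10/27) + (13)×(7/27)
= 161/27

E[X] = 161/27


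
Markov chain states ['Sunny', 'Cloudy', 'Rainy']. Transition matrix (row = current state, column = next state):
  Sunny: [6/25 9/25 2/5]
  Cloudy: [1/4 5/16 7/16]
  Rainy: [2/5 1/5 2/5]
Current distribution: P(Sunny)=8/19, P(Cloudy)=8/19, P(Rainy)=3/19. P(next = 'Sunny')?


P(next=Sunny) = Σᵢ P(now=i)×P(i→Sunny)
= 8/19×6/25 + 8/19×1/4 + 3/19×2/5
= 48/475 + 2/19 + 6/95 = 128/475

P = 128/475 ≈ 0.2695


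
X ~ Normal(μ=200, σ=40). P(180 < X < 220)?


z₁=(180-200)/40=-0.5, z₂=(220-200)/40=0.5
P = Φ(0.5) - Φ(-0.5) = 0.691462 - 0.308538 = 0.382924 ≈ 0.3829

P(180 < X < 220) ≈ 0.3829


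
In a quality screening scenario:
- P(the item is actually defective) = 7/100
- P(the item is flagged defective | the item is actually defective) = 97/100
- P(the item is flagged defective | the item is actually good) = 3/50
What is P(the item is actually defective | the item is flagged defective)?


Using Bayes' theorem:
P(A|B) = P(B|A)·P(A) / P(B)

P(the item is flagged defective) = 97/100 × 7/100 + 3/50 × 93/100
= 679/10000 + 279/5000 = 1237/10000

P(the item is actually defective|the item is flagged defective) = (679/10000) / (1237/10000) = 679/1237

P(the item is actually defective|the item is flagged defective) = 679/1237 ≈ 54.89%


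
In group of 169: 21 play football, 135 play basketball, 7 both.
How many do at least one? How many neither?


|A∪B| = 21+135-7 = 149
Neither = 169-149 = 20

At least one: 149; Neither: 20


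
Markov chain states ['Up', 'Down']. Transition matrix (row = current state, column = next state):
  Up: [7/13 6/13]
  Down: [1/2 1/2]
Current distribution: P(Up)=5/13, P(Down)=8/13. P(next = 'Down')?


P(next=Down) = Σᵢ P(now=i)×P(i→Down)
= 5/13×6/13 + 8/13×1/2
= 30/169 + 4/13 = 82/169

P = 82/169 ≈ 0.4852


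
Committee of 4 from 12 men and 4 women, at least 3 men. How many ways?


Count by #men:
  3M,1W: C(12,3)×C(4,1)=880
  4M,0W: C(12,4)×C(4,0)=495
Total = 1375

1375


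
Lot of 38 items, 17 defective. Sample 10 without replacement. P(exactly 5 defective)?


Hypergeometric: C(17,5)×C(21,5)/C(38,10)
= 6188×20349/472733756 = 97461/365893

P(X=5) = 97461/365893 ≈ 26.64%


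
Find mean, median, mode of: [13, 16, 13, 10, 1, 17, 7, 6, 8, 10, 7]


Sorted: [1, 6, 7, 7, 8, 10, 10, 13, 13, 16, 17]
Mean = 108/11
Median = 10
Freq: {13: 2, 16: 1, 10: 2, 1: 1, 17: 1, 7: 2, 6: 1, 8: 1}
Mode: [7, 10, 13]

Mean=108/11, Median=10, Mode=[7, 10, 13]


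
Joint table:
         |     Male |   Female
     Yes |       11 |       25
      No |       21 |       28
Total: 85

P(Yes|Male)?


P(Yes|Male) = 11/(11+21) = 11/32

P = 11/32 ≈ 34.38%


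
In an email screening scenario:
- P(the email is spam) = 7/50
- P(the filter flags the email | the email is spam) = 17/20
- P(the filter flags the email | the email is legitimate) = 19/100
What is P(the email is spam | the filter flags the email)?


Using Bayes' theorem:
P(A|B) = P(B|A)·P(A) / P(B)

P(the filter flags the email) = 17/20 × 7/50 + 19/100 × 43/50
= 119/1000 + 817/5000 = 353/1250

P(the email is spam|the filter flags the email) = (119/1000) / (353/1250) = 595/1412

P(the email is spam|the filter flags the email) = 595/1412 ≈ 42.14%


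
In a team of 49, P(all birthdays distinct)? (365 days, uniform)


P(all different) = Π(365-i)/365 for i=0..48
= (365/365)×(364/365)×...×(317/365)
= 0.034220

P ≈ 0.0342 ≈ 3.42%


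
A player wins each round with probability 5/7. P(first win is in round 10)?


Geometric: P(X=10) = (1-p)^(k-1)×p = (2/7)^9×5/7 = 2560/282475249

P(X=10) = 2560/282475249 ≈ 0.00%


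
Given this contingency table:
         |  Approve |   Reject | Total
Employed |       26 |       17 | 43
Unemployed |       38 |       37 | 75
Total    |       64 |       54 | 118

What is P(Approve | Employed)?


P(Approve | Employed) = 26/(26+17) = 26/43

P(Approve|Employed) = 26/43 ≈ 60.47%


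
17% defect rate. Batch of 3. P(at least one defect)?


P(all good) = (83/100)^3 = 571787/1000000
P(≥1 defect) = 428213/1000000

P = 428213/1000000 ≈ 42.82%


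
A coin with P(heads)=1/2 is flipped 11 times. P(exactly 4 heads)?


Binomial: P(X=4) = C(11,4)×p^4×(1-p)^7
= 330 × 1/16 × 1/128 = 165/1024

P(X=4) = 165/1024 ≈ 16.11%


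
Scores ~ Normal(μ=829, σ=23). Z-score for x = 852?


z = (x - μ)/σ = (852 - 829)/23 = 1.0

z = 1.0


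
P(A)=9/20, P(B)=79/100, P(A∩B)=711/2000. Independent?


P(A)×P(B) = 711/2000
P(A∩B) = 711/2000
Equal ✓ → Independent

Yes, independent


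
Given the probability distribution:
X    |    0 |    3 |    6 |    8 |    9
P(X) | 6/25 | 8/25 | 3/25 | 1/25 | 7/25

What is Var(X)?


E[X] = 113/25
E[X²] = 811/25
Var(X) = E[X²] - (E[X])² = 811/25 - 12769/625 = 7506/625

Var(X) = 7506/625 ≈ 12.0096


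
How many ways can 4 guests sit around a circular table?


Circular arrangements of 4 distinct objects: fix one position to break rotational symmetry.
(n-1)! = 3! = 6

6


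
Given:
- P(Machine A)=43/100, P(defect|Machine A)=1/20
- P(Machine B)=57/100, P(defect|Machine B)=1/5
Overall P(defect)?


P(B) = Σ P(B|Aᵢ)×P(Aᵢ)
  1/20×43/100 = 43/2000
  1/5×57/100 = 57/500
Sum = 271/2000

P(defect) = 271/2000 ≈ 13.55%


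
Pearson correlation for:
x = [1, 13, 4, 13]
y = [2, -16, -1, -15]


n=4, Σx=31, Σy=-30, Σxy=-405, Σx²=355, Σy²=486
r = (4×(-405) - 31×(-30))/√((4×355 - 31²)(4×486 - (-30)²))
= -690/√(459×1044) = -690/√479196 ≈ -690/692.2398 ≈ -0.9968

r ≈ -0.9968


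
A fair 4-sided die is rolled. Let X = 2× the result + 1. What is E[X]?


E[die] = (1+4)/2 = 5/2
E[X] = 2×5/2 + 1 = 6

E[X] = 6


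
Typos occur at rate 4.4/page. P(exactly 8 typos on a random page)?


Poisson(λ=4.4): P(X=8) = e^(-λ)×λ^k/k!
= e^(-4.4) × 4.4^8 / 8!
≈ 0.0122773399 × 140482.236252 / 40320 ≈ 0.042776

P(X=8) ≈ 0.042776 ≈ 4.28%


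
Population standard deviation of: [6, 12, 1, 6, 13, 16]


Mean = 54/6 = 9
  (6-9)²=9
  (12-9)²=9
  (1-9)²=64
  (6-9)²=9
  (13-9)²=16
  (16-9)²=49
Σ(x-μ)² = 156
σ² = 156/6 = 26

σ = √(26) ≈ 5.0990


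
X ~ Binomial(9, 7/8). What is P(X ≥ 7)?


P(X ≥ 7) = Σ P(X=i) for i=7..9
P(X=7) = 7411887/33554432
P(X=8) = 51883209/134217728
P(X=9) = 40353607/134217728
Sum = 30471091/33554432

P(X ≥ 7) = 30471091/33554432 ≈ 90.81%


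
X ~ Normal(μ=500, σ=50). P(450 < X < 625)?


z₁=(450-500)/50=-1.0, z₂=(625-500)/50=2.5
P = Φ(2.5) - Φ(-1.0) = 0.993790 - 0.158655 = 0.835135 ≈ 0.8351

P(450 < X < 625) ≈ 0.8351


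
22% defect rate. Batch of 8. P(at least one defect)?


P(all good) = (39/50)^8 = 5352009260481/39062500000000
P(≥1 defect) = 33710490739519/39062500000000

P = 33710490739519/39062500000000 ≈ 86.30%


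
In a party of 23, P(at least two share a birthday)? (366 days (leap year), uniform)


P(all different) = Π(366-i)/366 for i=0..22
= 0.493677
P(match) = 1 - 0.493677 = 0.506323

P ≈ 0.5063 ≈ 50.63%


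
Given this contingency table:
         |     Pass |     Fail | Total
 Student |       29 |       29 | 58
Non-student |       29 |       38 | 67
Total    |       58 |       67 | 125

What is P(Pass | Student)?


P(Pass | Student) = 29/(29+29) = 29/58 = 1/2

P(Pass|Student) = 1/2 ≈ 50.00%


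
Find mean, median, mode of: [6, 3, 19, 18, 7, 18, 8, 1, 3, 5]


Sorted: [1, 3, 3, 5, 6, 7, 8, 18, 18, 19]
Mean = 88/10 = 44/5
Median = 13/2
Freq: {6: 1, 3: 2, 19: 1, 18: 2, 7: 1, 8: 1, 1: 1, 5: 1}
Mode: [3, 18]

Mean=44/5, Median=13/2, Mode=[3, 18]


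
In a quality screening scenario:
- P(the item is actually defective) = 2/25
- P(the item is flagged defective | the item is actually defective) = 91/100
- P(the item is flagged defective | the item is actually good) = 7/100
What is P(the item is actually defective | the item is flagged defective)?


Using Bayes' theorem:
P(A|B) = P(B|A)·P(A) / P(B)

P(the item is flagged defective) = 91/100 × 2/25 + 7/100 × 23/25
= 91/1250 + 161/2500 = 343/2500

P(the item is actually defective|the item is flagged defective) = (91/1250) / (343/2500) = 26/49

P(the item is actually defective|the item is flagged defective) = 26/49 ≈ 53.06%


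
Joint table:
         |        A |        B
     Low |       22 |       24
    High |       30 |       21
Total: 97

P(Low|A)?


P(Low|A) = 22/(22+30) = 22/52 = 11/26

P = 11/26 ≈ 42.31%


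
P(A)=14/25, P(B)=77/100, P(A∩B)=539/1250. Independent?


P(A)×P(B) = 539/1250
P(A∩B) = 539/1250
Equal ✓ → Independent

Yes, independent


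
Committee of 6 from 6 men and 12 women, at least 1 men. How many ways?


Count by #men:
  1M,5W: C(6,1)×C(12,5)=4752
  2M,4W: C(6,2)×C(12,4)=7425
  3M,3W: C(6,3)×C(12,3)=4400
  4M,2W: C(6,4)×C(12,2)=990
  5M,1W: C(6,5)×C(12,1)=72
  6M,0W: C(6,6)×C(12,0)=1
Total = 17640

17640


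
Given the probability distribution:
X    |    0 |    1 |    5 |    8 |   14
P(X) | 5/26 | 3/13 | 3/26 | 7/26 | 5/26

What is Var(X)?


E[X] = 147/26
E[X²] = 1509/26
Var(X) = E[X²] - (E[X])² = 1509/26 - 21609/676 = 17625/676

Var(X) = 17625/676 ≈ 26.0725


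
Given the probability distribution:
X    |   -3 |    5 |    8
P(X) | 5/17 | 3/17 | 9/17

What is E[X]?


E[X] = Σ x·P(X=x)
= (-3)×(5/17) + (5)×(3/17) + (8)×(9/17)
= 72/17

E[X] = 72/17


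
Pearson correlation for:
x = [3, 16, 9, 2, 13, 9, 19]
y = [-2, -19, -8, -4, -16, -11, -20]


n=7, Σx=71, Σy=-80, Σxy=-1077, Σx²=961, Σy²=1222
r = (7×(-1077) - 71×(-80))/√((7×961 - 71²)(7×1222 - (-80)²))
= -1859/√(1686×2154) = -1859/√3631644 ≈ -1859/1905.6873 ≈ -0.9755

r ≈ -0.9755


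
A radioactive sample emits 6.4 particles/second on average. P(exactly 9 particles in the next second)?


Poisson(λ=6.4): P(X=9) = e^(-λ)×λ^k/k!
= e^(-6.4) × 6.4^9 / 9!
≈ 0.001661557273 × 18014398.5095 / 362880 ≈ 0.082484

P(X=9) ≈ 0.082484 ≈ 8.25%


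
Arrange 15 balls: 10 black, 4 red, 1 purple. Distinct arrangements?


15!/(10!×4!×1!) = 15015

15015


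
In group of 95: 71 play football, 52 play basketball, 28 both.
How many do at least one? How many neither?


|A∪B| = 71+52-28 = 95
Neither = 95-95 = 0

At least one: 95; Neither: 0


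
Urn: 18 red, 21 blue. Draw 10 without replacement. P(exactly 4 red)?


Hypergeometric: C(18,4)×C(21,6)/C(39,10)
= 3060×54264/635745396 = 42840/164021

P(X=4) = 42840/164021 ≈ 26.12%


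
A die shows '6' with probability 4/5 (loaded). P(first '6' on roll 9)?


Geometric: P(X=9) = (1-p)^(k-1)×p = (1/5)^8×4/5 = 4/1953125

P(X=9) = 4/1953125 ≈ 0.00%


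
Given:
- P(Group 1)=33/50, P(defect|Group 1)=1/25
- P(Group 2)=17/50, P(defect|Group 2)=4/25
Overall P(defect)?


P(B) = Σ P(B|Aᵢ)×P(Aᵢ)
  1/25×33/50 = 33/1250
  4/25×17/50 = 34/625
Sum = 101/1250

P(defect) = 101/1250 ≈ 8.08%


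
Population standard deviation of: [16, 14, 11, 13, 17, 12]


Mean = 83/6
  (16-83/6)²=169/36
  (14-83/6)²=1/36
  (11-83/6)²=289/36
  (13-83/6)²=25/36
  (17-83/6)²=361/36
  (12-83/6)²=121/36
Σ(x-μ)² = 161/6
σ² = (161/6)/6 = 161/36

σ = √(161/36) ≈ 2.1148


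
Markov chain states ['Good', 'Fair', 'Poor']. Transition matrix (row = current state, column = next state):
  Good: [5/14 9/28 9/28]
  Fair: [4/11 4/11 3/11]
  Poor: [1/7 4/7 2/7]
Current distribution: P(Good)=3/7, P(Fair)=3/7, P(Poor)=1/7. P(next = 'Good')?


P(next=Good) = Σᵢ P(now=i)×P(i→Good)
= 3/7×5/14 + 3/7×4/11 + 1/7×1/7
= 15/98 + 12/77 + 1/49 = 355/1078

P = 355/1078 ≈ 0.3293


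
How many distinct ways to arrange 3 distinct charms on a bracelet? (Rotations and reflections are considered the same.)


Free circular arrangements: rotations and reflections both identified.
(n-1)!/2 = 2!/2 = 2/2 = 1

1


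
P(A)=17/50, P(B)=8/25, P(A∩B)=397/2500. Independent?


P(A)×P(B) = 68/625
P(A∩B) = 397/2500
Not equal → NOT independent

No, not independent


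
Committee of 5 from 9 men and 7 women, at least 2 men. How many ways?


Count by #men:
  2M,3W: C(9,2)×C(7,3)=1260
  3M,2W: C(9,3)×C(7,2)=1764
  4M,1W: C(9,4)×C(7,1)=882
  5M,0W: C(9,5)×C(7,0)=126
Total = 4032

4032


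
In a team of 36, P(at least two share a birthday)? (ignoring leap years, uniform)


P(all different) = Π(365-i)/365 for i=0..35
= 0.167818
P(match) = 1 - 0.167818 = 0.832182

P ≈ 0.8322 ≈ 83.22%


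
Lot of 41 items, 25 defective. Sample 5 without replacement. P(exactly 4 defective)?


Hypergeometric: C(25,4)×C(16,1)/C(41,5)
= 12650×16/749398 = 101200/374699

P(X=4) = 101200/374699 ≈ 27.01%


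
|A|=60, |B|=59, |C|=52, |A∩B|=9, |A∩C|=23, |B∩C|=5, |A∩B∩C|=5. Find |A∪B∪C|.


|A∪B∪C| = 60+59+52-9-23-5+5 = 139

|A∪B∪C| = 139


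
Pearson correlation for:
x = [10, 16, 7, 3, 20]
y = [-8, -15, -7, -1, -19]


n=5, Σx=56, Σy=-50, Σxy=-752, Σx²=814, Σy²=700
r = (5×(-752) - 56×(-50))/√((5×814 - 56²)(5×700 - (-50)²))
= -960/√(934×1000) = -960/√934000 ≈ -960/966.4368 ≈ -0.9933

r ≈ -0.9933


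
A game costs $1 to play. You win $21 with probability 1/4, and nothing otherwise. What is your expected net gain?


E[gain] = (21-1)×1/4 + (-1)×3/4
= 5 - 3/4 = 17/4

Expected net gain = $17/4 ≈ $4.25


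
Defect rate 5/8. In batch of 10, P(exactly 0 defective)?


Binomial: P(X=0) = C(10,0)×p^0×(1-p)^10
= 1 × 1 × 59049/1073741824 = 59049/1073741824

P(X=0) = 59049/1073741824 ≈ 0.01%


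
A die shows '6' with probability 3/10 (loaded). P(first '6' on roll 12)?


Geometric: P(X=12) = (1-p)^(k-1)×p = (7/10)^11×3/10 = 5931980229/1000000000000

P(X=12) = 5931980229/1000000000000 ≈ 0.59%


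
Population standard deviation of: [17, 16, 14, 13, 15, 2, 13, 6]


Mean = 96/8 = 12
  (17-12)²=25
  (16-12)²=16
  (14-12)²=4
  (13-12)²=1
  (15-12)²=9
  (2-12)²=100
  (13-12)²=1
  (6-12)²=36
Σ(x-μ)² = 192
σ² = 192/8 = 24

σ = √(24) ≈ 4.8990


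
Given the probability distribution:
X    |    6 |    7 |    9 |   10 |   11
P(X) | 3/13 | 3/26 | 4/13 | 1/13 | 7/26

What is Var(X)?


E[X] = 113/13
E[X²] = 1029/13
Var(X) = E[X²] - (E[X])² = 1029/13 - 12769/169 = 608/169

Var(X) = 608/169 ≈ 3.5976


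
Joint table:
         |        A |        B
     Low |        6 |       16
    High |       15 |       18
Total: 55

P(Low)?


P(Low) = (6+16)/55 = 22/55 = 2/5

P(Low) = 2/5 ≈ 40.00%


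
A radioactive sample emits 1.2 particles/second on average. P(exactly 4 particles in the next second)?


Poisson(λ=1.2): P(X=4) = e^(-λ)×λ^k/k!
= e^(-1.2) × 1.2^4 / 4!
≈ 0.3011942119 × 2.0736 / 24 ≈ 0.026023

P(X=4) ≈ 0.026023 ≈ 2.60%


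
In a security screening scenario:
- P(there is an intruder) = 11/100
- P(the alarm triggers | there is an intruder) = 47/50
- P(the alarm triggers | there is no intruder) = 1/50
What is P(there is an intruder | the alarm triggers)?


Using Bayes' theorem:
P(A|B) = P(B|A)·P(A) / P(B)

P(the alarm triggers) = 47/50 × 11/100 + 1/50 × 89/100
= 517/5000 + 89/5000 = 303/2500

P(there is an intruder|the alarm triggers) = (517/5000) / (303/2500) = 517/606

P(there is an intruder|the alarm triggers) = 517/606 ≈ 85.31%


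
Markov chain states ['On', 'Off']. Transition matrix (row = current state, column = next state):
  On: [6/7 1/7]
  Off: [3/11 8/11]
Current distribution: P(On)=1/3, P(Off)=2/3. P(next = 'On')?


P(next=On) = Σᵢ P(now=i)×P(i→On)
= 1/3×6/7 + 2/3×3/11
= 2/7 + 2/11 = 36/77

P = 36/77 ≈ 0.4675


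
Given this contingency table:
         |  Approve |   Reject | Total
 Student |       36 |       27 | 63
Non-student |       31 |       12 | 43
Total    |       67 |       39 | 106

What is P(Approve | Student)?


P(Approve | Student) = 36/(36+27) = 36/63 = 4/7

P(Approve|Student) = 4/7 ≈ 57.14%


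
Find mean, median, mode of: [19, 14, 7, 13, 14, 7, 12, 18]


Sorted: [7, 7, 12, 13, 14, 14, 18, 19]
Mean = 104/8 = 13
Median = 27/2
Freq: {19: 1, 14: 2, 7: 2, 13: 1, 12: 1, 18: 1}
Mode: [7, 14]

Mean=13, Median=27/2, Mode=[7, 14]


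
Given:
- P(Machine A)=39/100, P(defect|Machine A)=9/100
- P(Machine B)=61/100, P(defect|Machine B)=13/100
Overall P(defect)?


P(B) = Σ P(B|Aᵢ)×P(Aᵢ)
  9/100×39/100 = 351/10000
  13/100×61/100 = 793/10000
Sum = 143/1250

P(defect) = 143/1250 ≈ 11.44%


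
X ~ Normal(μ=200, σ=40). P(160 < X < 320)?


z₁=(160-200)/40=-1.0, z₂=(320-200)/40=3.0
P = Φ(3.0) - Φ(-1.0) = 0.998650 - 0.158655 = 0.839995 ≈ 0.8400

P(160 < X < 320) ≈ 0.8400


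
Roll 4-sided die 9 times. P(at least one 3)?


P(no 3)^9 = (3/4)^9 = 19683/262144
P(≥1) = 1 - 19683/262144 = 242461/262144

P = 242461/262144 ≈ 92.49%


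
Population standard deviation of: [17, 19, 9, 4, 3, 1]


Mean = 53/6
  (17-53/6)²=2401/36
  (19-53/6)²=3721/36
  (9-53/6)²=1/36
  (4-53/6)²=841/36
  (3-53/6)²=1225/36
  (1-53/6)²=2209/36
Σ(x-μ)² = 1733/6
σ² = (1733/6)/6 = 1733/36

σ = √(1733/36) ≈ 6.9382


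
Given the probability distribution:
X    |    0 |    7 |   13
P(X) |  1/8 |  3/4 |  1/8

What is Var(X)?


E[X] = 55/8
E[X²] = 463/8
Var(X) = E[X²] - (E[X])² = 463/8 - 3025/64 = 679/64

Var(X) = 679/64 ≈ 10.6094


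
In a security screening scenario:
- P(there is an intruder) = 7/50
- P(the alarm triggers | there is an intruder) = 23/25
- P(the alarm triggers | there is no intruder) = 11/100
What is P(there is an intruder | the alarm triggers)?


Using Bayes' theorem:
P(A|B) = P(B|A)·P(A) / P(B)

P(the alarm triggers) = 23/25 × 7/50 + 11/100 × 43/50
= 161/1250 + 473/5000 = 1117/5000

P(there is an intruder|the alarm triggers) = (161/1250) / (1117/5000) = 644/1117

P(there is an intruder|the alarm triggers) = 644/1117 ≈ 57.65%


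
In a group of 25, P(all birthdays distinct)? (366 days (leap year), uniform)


P(all different) = Π(366-i)/366 for i=0..24
= (366/366)×(365/366)×...×(342/366)
= 0.432316

P ≈ 0.4323 ≈ 43.23%


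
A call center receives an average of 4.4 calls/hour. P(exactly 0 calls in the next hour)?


Poisson(λ=4.4): P(X=0) = e^(-λ)×λ^k/k!
= e^(-4.4) × 4.4^0 / 0!
≈ 0.0122773399 × 1 / 1 ≈ 0.012277

P(X=0) ≈ 0.012277 ≈ 1.23%


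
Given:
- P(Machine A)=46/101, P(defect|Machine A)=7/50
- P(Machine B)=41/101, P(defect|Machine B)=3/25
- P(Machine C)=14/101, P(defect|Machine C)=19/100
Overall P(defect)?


P(B) = Σ P(B|Aᵢ)×P(Aᵢ)
  7/50×46/101 = 161/2525
  3/25×41/101 = 123/2525
  19/100×14/101 = 133/5050
Sum = 701/5050

P(defect) = 701/5050 ≈ 13.88%


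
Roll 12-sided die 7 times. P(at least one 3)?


P(no 3)^7 = (11/12)^7 = 19487171/35831808
P(≥1) = 1 - 19487171/35831808 = 16344637/35831808

P = 16344637/35831808 ≈ 45.61%


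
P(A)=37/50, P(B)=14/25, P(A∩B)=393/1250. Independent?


P(A)×P(B) = 259/625
P(A∩B) = 393/1250
Not equal → NOT independent

No, not independent


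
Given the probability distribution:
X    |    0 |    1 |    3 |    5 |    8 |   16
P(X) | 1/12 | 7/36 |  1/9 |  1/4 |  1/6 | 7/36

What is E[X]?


E[X] = Σ x·P(X=x)
= (0)×(1/12) + (1)×(7/36) + (3)×(1/9) + (5)×(1/4) + (8)×(1/6) + (16)×(7/36)
= 56/9

E[X] = 56/9


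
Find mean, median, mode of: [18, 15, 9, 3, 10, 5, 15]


Sorted: [3, 5, 9, 10, 15, 15, 18]
Mean = 75/7
Median = 10
Freq: {18: 1, 15: 2, 9: 1, 3: 1, 10: 1, 5: 1}
Mode: [15]

Mean=75/7, Median=10, Mode=15


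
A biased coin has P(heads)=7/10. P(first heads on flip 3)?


Geometric: P(X=3) = (1-p)^(k-1)×p = (3/10)^2×7/10 = 63/1000

P(X=3) = 63/1000 ≈ 6.30%


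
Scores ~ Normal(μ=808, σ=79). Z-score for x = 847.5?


z = (x - μ)/σ = (847.5 - 808)/79 = 0.5

z = 0.5


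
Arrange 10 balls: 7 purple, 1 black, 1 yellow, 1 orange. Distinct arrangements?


10!/(7!×1!×1!×1!) = 720

720


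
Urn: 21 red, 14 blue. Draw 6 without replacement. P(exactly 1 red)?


Hypergeometric: C(21,1)×C(14,5)/C(35,6)
= 21×2002/1623160 = 273/10540

P(X=1) = 273/10540 ≈ 2.59%


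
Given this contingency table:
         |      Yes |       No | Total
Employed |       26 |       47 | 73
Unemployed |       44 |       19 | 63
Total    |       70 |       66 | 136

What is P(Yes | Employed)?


P(Yes | Employed) = 26/(26+47) = 26/73

P(Yes|Employed) = 26/73 ≈ 35.62%


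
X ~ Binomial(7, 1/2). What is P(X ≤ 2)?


P(X ≤ 2) = Σ P(X=i) for i=0..2
P(X=0) = 1/128
P(X=1) = 7/128
P(X=2) = 21/128
Sum = 29/128

P(X ≤ 2) = 29/128 ≈ 22.66%


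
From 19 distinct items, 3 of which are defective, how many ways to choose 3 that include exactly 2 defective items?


Choose 2 of the 3 defective items and 1 of the other 16 items:
C(3,2)×C(16,1) = 3×16 = 48

48


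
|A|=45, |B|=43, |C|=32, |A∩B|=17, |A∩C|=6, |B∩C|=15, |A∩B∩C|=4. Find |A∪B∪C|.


|A∪B∪C| = 45+43+32-17-6-15+4 = 86

|A∪B∪C| = 86


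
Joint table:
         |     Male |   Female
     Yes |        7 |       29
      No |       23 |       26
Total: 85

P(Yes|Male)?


P(Yes|Male) = 7/(7+23) = 7/30

P = 7/30 ≈ 23.33%


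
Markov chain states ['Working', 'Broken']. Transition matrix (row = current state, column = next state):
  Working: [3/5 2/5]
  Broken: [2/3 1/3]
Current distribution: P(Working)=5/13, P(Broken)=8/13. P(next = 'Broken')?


P(next=Broken) = Σᵢ P(now=i)×P(i→Broken)
= 5/13×2/5 + 8/13×1/3
= 2/13 + 8/39 = 14/39

P = 14/39 ≈ 0.3590


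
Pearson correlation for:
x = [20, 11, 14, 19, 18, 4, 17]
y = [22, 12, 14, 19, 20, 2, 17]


n=7, Σx=103, Σy=106, Σxy=1786, Σx²=1707, Σy²=1878
r = (7×1786 - 103×106)/√((7×1707 - 103²)(7×1878 - 106²))
= 1584/√(1340×1910) = 1584/√2559400 ≈ 1584/1599.8125 ≈ 0.9901

r ≈ 0.9901


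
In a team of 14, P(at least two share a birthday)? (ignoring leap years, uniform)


P(all different) = Π(365-i)/365 for i=0..13
= 0.776897
P(match) = 1 - 0.776897 = 0.223103

P ≈ 0.2231 ≈ 22.31%


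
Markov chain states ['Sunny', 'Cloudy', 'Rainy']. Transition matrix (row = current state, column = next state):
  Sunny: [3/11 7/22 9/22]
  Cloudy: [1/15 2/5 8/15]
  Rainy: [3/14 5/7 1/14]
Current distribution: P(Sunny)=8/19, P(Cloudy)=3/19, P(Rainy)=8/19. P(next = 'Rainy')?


P(next=Rainy) = Σᵢ P(now=i)×P(i→Rainy)
= 8/19×9/22 + 3/19×8/15 + 8/19×1/14
= 36/209 + 8/95 + 4/133 = 2096/7315

P = 2096/7315 ≈ 0.2865


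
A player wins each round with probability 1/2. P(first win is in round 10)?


Geometric: P(X=10) = (1-p)^(k-1)×p = (1/2)^9×1/2 = 1/1024

P(X=10) = 1/1024 ≈ 0.10%


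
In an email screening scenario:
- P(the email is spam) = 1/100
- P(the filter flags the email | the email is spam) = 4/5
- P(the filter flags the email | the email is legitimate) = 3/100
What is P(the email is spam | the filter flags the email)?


Using Bayes' theorem:
P(A|B) = P(B|A)·P(A) / P(B)

P(the filter flags the email) = 4/5 × 1/100 + 3/100 × 99/100
= 1/125 + 297/10000 = 377/10000

P(the email is spam|the filter flags the email) = (1/125) / (377/10000) = 80/377

P(the email is spam|the filter flags the email) = 80/377 ≈ 21.22%


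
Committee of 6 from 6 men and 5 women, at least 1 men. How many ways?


Count by #men:
  1M,5W: C(6,1)×C(5,5)=6
  2M,4W: C(6,2)×C(5,4)=75
  3M,3W: C(6,3)×C(5,3)=200
  4M,2W: C(6,4)×C(5,2)=150
  5M,1W: C(6,5)×C(5,1)=30
  6M,0W: C(6,6)×C(5,0)=1
Total = 462

462


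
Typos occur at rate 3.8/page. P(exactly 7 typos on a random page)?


Poisson(λ=3.8): P(X=7) = e^(-λ)×λ^k/k!
= e^(-3.8) × 3.8^7 / 7!
≈ 0.02237077186 × 11441.5582592 / 5040 ≈ 0.050785

P(X=7) ≈ 0.050785 ≈ 5.08%


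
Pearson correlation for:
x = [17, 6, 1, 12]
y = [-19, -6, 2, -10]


n=4, Σx=36, Σy=-33, Σxy=-477, Σx²=470, Σy²=501
r = (4×(-477) - 36×(-33))/√((4×470 - 36²)(4×501 - (-33)²))
= -720/√(584×915) = -720/√534360 ≈ -720/730.9993 ≈ -0.9850

r ≈ -0.9850


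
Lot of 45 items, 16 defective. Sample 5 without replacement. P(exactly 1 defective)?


Hypergeometric: C(16,1)×C(29,4)/C(45,5)
= 16×23751/1221759 = 6032/19393

P(X=1) = 6032/19393 ≈ 31.10%


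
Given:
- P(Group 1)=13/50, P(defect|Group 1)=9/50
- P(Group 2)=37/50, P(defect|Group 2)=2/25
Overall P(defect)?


P(B) = Σ P(B|Aᵢ)×P(Aᵢ)
  9/50×13/50 = 117/2500
  2/25×37/50 = 37/625
Sum = 53/500

P(defect) = 53/500 ≈ 10.60%


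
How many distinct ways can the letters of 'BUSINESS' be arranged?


Letters: 8, freq: {'B': 1, 'U': 1, 'S': 3, 'I': 1, 'N': 1, 'E': 1}
8!/(1!×1!×3!×1!×1!×1!) = 40320/6 = 6720

6720


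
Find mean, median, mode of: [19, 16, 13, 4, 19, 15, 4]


Sorted: [4, 4, 13, 15, 16, 19, 19]
Mean = 90/7
Median = 15
Freq: {19: 2, 16: 1, 13: 1, 4: 2, 15: 1}
Mode: [4, 19]

Mean=90/7, Median=15, Mode=[4, 19]


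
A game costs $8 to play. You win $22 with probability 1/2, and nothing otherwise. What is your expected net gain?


E[gain] = (22-8)×1/2 + (-8)×1/2
= 7 - 4 = 3

Expected net gain = $3 ≈ $3.00


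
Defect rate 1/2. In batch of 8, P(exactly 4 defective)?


Binomial: P(X=4) = C(8,4)×p^4×(1-p)^4
= 70 × 1/16 × 1/16 = 35/128

P(X=4) = 35/128 ≈ 27.34%


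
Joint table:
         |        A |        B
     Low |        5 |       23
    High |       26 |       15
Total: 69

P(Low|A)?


P(Low|A) = 5/(5+26) = 5/31

P = 5/31 ≈ 16.13%


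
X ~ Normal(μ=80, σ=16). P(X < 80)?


z = (80-80)/16 = 0.0
P(Z < 0.0) = 0.5000

P(X < 80) ≈ 0.5000


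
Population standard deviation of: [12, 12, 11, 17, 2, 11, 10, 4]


Mean = 79/8
  (12-79/8)²=289/64
  (12-79/8)²=289/64
  (11-79/8)²=81/64
  (17-79/8)²=3249/64
  (2-79/8)²=3969/64
  (11-79/8)²=81/64
  (10-79/8)²=1/64
  (4-79/8)²=2209/64
Σ(x-μ)² = 1271/8
σ² = (1271/8)/8 = 1271/64

σ = √(1271/64) ≈ 4.4564


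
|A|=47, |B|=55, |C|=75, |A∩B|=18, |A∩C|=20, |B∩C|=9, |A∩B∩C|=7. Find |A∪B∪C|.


|A∪B∪C| = 47+55+75-18-20-9+7 = 137

|A∪B∪C| = 137


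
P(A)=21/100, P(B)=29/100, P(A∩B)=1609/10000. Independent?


P(A)×P(B) = 609/10000
P(A∩B) = 1609/10000
Not equal → NOT independent

No, not independent


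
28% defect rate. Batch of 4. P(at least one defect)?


P(all good) = (18/25)^4 = 104976/390625
P(≥1 defect) = 285649/390625

P = 285649/390625 ≈ 73.13%


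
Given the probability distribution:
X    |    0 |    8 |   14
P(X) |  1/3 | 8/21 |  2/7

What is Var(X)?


E[X] = 148/21
E[X²] = 1688/21
Var(X) = E[X²] - (E[X])² = 1688/21 - 21904/441 = 13544/441

Var(X) = 13544/441 ≈ 30.7120


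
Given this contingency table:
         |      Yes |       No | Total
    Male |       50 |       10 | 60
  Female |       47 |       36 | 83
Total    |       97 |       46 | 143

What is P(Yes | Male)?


P(Yes | Male) = 50/(50+10) = 50/60 = 5/6

P(Yes|Male) = 5/6 ≈ 83.33%


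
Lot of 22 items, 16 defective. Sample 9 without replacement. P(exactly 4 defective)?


Hypergeometric: C(16,4)×C(6,5)/C(22,9)
= 1820×6/497420 = 78/3553

P(X=4) = 78/3553 ≈ 2.20%


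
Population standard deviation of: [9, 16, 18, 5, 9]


Mean = 57/5
  (9-57/5)²=144/25
  (16-57/5)²=529/25
  (18-57/5)²=1089/25
  (5-57/5)²=1024/25
  (9-57/5)²=144/25
Σ(x-μ)² = 586/5
σ² = (586/5)/5 = 586/25

σ = √(586/25) ≈ 4.8415


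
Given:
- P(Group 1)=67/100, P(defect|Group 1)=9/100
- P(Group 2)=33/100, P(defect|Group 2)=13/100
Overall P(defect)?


P(B) = Σ P(B|Aᵢ)×P(Aᵢ)
  9/100×67/100 = 603/10000
  13/100×33/100 = 429/10000
Sum = 129/1250

P(defect) = 129/1250 ≈ 10.32%


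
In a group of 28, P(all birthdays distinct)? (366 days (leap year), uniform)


P(all different) = Π(366-i)/366 for i=0..27
= (366/366)×(365/366)×...×(339/366)
= 0.346570

P ≈ 0.3466 ≈ 34.66%


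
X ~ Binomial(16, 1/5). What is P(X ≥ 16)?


P(X ≥ 16) = Σ P(X=i) for i=16..16
P(X=16) = 1/152587890625
Sum = 1/152587890625

P(X ≥ 16) = 1/152587890625 ≈ 0.00%


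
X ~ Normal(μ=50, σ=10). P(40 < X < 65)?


z₁=(40-50)/10=-1.0, z₂=(65-50)/10=1.5
P = Φ(1.5) - Φ(-1.0) = 0.933193 - 0.158655 = 0.774538 ≈ 0.7745

P(40 < X < 65) ≈ 0.7745


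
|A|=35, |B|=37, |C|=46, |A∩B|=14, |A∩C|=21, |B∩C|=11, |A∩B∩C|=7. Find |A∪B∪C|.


|A∪B∪C| = 35+37+46-14-21-11+7 = 79

|A∪B∪C| = 79


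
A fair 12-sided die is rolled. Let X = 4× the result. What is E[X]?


E[die] = (1+12)/2 = 13/2
E[X] = 4 × 13/2 = 26

E[X] = 26


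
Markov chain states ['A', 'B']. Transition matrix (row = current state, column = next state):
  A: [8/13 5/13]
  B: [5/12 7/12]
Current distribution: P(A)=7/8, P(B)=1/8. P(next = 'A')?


P(next=A) = Σᵢ P(now=i)×P(i→A)
= 7/8×8/13 + 1/8×5/12
= 7/13 + 5/96 = 737/1248

P = 737/1248 ≈ 0.5905


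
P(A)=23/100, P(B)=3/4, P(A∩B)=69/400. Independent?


P(A)×P(B) = 69/400
P(A∩B) = 69/400
Equal ✓ → Independent

Yes, independent


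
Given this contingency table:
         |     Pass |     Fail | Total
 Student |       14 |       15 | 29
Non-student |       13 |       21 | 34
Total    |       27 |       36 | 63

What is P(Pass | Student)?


P(Pass | Student) = 14/(14+15) = 14/29

P(Pass|Student) = 14/29 ≈ 48.28%


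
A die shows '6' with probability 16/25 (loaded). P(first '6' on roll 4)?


Geometric: P(X=4) = (1-p)^(k-1)×p = (9/25)^3×16/25 = 11664/390625

P(X=4) = 11664/390625 ≈ 2.99%


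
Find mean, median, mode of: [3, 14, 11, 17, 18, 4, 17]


Sorted: [3, 4, 11, 14, 17, 17, 18]
Mean = 84/7 = 12
Median = 14
Freq: {3: 1, 14: 1, 11: 1, 17: 2, 18: 1, 4: 1}
Mode: [17]

Mean=12, Median=14, Mode=17


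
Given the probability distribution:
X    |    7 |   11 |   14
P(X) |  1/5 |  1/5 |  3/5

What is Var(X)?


E[X] = 12
E[X²] = 758/5
Var(X) = E[X²] - (E[X])² = 758/5 - 144 = 38/5

Var(X) = 38/5 ≈ 7.6000


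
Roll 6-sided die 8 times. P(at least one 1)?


P(no 1)^8 = (5/6)^8 = 390625/1679616
P(≥1) = 1 - 390625/1679616 = 1288991/1679616

P = 1288991/1679616 ≈ 76.74%


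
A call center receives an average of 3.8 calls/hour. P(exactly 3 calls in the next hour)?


Poisson(λ=3.8): P(X=3) = e^(-λ)×λ^k/k!
= e^(-3.8) × 3.8^3 / 3!
≈ 0.02237077186 × 54.872 / 6 ≈ 0.204588

P(X=3) ≈ 0.204588 ≈ 20.46%


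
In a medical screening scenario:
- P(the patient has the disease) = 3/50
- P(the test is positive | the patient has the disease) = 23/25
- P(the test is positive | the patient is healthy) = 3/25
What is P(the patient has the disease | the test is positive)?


Using Bayes' theorem:
P(A|B) = P(B|A)·P(A) / P(B)

P(the test is positive) = 23/25 × 3/50 + 3/25 × 47/50
= 69/1250 + 141/1250 = 21/125

P(the patient has the disease|the test is positive) = (69/1250) / (21/125) = 23/70

P(the patient has the disease|the test is positive) = 23/70 ≈ 32.86%


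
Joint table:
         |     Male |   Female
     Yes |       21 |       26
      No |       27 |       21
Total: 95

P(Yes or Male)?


P(Yes∨Male) = P(Yes) + P(Male) - P(Yes∧Male)
= (47 + 48 - 21)/95 = 74/95

P = 74/95 ≈ 77.89%


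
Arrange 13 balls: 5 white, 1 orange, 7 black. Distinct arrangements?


13!/(5!×1!×7!) = 10296

10296


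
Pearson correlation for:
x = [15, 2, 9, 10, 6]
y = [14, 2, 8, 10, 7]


n=5, Σx=42, Σy=41, Σxy=428, Σx²=446, Σy²=413
r = (5×428 - 42×41)/√((5×446 - 42²)(5×413 - 41²))
= 418/√(466×384) = 418/√178944 ≈ 418/423.0177 ≈ 0.9881

r ≈ 0.9881


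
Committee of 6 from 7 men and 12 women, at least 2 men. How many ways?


Count by #men:
  2M,4W: C(7,2)×C(12,4)=10395
  3M,3W: C(7,3)×C(12,3)=7700
  4M,2W: C(7,4)×C(12,2)=2310
  5M,1W: C(7,5)×C(12,1)=252
  6M,0W: C(7,6)×C(12,0)=7
Total = 20664

20664


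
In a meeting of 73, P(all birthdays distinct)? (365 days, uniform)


P(all different) = Π(365-i)/365 for i=0..72
= (365/365)×(364/365)×...×(293/365)
= 0.000439

P ≈ 0.0004 ≈ 0.04%


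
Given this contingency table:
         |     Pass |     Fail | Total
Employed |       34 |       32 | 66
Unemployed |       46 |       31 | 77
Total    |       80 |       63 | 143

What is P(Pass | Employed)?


P(Pass | Employed) = 34/(34+32) = 34/66 = 17/33

P(Pass|Employed) = 17/33 ≈ 51.52%


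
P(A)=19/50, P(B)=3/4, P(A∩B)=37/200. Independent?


P(A)×P(B) = 57/200
P(A∩B) = 37/200
Not equal → NOT independent

No, not independent


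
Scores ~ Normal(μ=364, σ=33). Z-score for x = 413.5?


z = (x - μ)/σ = (413.5 - 364)/33 = 1.5

z = 1.5


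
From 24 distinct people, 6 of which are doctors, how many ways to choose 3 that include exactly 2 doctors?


Choose 2 of the 6 doctors and 1 of the other 18 people:
C(6,2)×C(18,1) = 15×18 = 270

270


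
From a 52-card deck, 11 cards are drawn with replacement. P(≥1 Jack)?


P(not a Jack) = 48/52 = 12/13
P(none in 11 draws) = (12/13)^11 = 743008370688/1792160394037
P(≥1 Jack) = 1 - 743008370688/1792160394037 = 1049152023349/1792160394037

P = 1049152023349/1792160394037 ≈ 58.54%


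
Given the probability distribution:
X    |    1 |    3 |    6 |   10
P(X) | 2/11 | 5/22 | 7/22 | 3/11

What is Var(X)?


E[X] = 11/2
E[X²] = 901/22
Var(X) = E[X²] - (E[X])² = 901/22 - 121/4 = 471/44

Var(X) = 471/44 ≈ 10.7045


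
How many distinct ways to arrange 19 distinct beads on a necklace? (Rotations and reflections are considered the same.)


Free circular arrangements: rotations and reflections both identified.
(n-1)!/2 = 18!/2 = 6402373705728000/2 = 3201186852864000

3201186852864000


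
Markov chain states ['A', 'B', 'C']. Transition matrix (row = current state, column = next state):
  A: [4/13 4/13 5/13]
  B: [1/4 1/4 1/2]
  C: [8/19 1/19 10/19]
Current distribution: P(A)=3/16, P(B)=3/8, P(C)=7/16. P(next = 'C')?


P(next=C) = Σᵢ P(now=i)×P(i→C)
= 3/16×5/13 + 3/8×1/2 + 7/16×10/19
= 15/208 + 3/16 + 35/152 = 121/247

P = 121/247 ≈ 0.4899


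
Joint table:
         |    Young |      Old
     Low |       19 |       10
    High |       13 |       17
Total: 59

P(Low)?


P(Low) = (19+10)/59 = 29/59

P(Low) = 29/59 ≈ 49.15%


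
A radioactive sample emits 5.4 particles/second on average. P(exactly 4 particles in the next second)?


Poisson(λ=5.4): P(X=4) = e^(-λ)×λ^k/k!
= e^(-5.4) × 5.4^4 / 4!
≈ 0.004516580943 × 850.3056 / 24 ≈ 0.160020

P(X=4) ≈ 0.160020 ≈ 16.00%


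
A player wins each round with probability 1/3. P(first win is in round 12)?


Geometric: P(X=12) = (1-p)^(k-1)×p = (2/3)^11×1/3 = 2048/531441

P(X=12) = 2048/531441 ≈ 0.39%
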